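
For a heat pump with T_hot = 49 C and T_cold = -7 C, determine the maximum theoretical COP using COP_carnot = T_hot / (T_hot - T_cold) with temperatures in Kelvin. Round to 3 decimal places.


Convert to Kelvin:
  T_hot = 49 + 273.15 = 322.15 K
  T_cold = -7 + 273.15 = 266.15 K
Apply Carnot COP formula:
  COP = T_hot_K / (T_hot_K - T_cold_K) = 322.15 / 56.0
  COP = 5.753

5.753


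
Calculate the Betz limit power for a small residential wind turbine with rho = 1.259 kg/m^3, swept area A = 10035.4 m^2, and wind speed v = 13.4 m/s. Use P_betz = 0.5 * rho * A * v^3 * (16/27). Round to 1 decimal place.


The Betz coefficient Cp_max = 16/27 = 0.5926
v^3 = 13.4^3 = 2406.104
P_betz = 0.5 * rho * A * v^3 * Cp_max
P_betz = 0.5 * 1.259 * 10035.4 * 2406.104 * 0.5926
P_betz = 9007432.9 W

9007432.9


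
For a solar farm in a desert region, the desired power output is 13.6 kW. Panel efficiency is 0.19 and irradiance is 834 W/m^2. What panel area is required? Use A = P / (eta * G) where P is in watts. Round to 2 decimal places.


Convert target power to watts: P = 13.6 * 1000 = 13600.0 W
Compute denominator: eta * G = 0.19 * 834 = 158.46
Required area A = P / (eta * G) = 13600.0 / 158.46
A = 85.83 m^2

85.83


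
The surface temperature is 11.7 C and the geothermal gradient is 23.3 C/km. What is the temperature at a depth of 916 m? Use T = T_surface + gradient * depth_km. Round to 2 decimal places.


Convert depth to km: 916 / 1000 = 0.916 km
Temperature increase = gradient * depth_km = 23.3 * 0.916 = 21.34 C
Temperature at depth = T_surface + delta_T = 11.7 + 21.34
T = 33.04 C

33.04


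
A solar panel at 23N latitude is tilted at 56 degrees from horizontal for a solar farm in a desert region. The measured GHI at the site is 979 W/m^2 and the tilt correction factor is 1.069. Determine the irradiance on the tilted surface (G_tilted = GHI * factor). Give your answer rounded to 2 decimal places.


Identify the given values:
  GHI = 979 W/m^2, tilt correction factor = 1.069
Apply the formula G_tilted = GHI * factor:
  G_tilted = 979 * 1.069
  G_tilted = 1046.55 W/m^2

1046.55


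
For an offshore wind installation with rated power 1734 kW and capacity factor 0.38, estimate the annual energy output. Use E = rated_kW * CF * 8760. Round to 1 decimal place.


Annual energy = rated_kW * capacity_factor * hours_per_year
Given: P_rated = 1734 kW, CF = 0.38, hours = 8760
E = 1734 * 0.38 * 8760
E = 5772139.2 kWh

5772139.2


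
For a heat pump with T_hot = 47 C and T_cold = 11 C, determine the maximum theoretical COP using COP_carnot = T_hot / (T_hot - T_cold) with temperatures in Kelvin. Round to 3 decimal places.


Convert to Kelvin:
  T_hot = 47 + 273.15 = 320.15 K
  T_cold = 11 + 273.15 = 284.15 K
Apply Carnot COP formula:
  COP = T_hot_K / (T_hot_K - T_cold_K) = 320.15 / 36.0
  COP = 8.893

8.893


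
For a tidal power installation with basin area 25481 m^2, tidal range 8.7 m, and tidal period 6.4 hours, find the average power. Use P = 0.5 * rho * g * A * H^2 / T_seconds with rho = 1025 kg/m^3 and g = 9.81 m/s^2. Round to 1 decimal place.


Convert period to seconds: T = 6.4 * 3600 = 23040.0 s
H^2 = 8.7^2 = 75.69
P = 0.5 * rho * g * A * H^2 / T
P = 0.5 * 1025 * 9.81 * 25481 * 75.69 / 23040.0
P = 420857.8 W

420857.8


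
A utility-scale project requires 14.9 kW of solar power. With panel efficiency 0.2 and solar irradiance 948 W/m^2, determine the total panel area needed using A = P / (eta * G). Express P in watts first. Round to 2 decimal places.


Convert target power to watts: P = 14.9 * 1000 = 14900.0 W
Compute denominator: eta * G = 0.2 * 948 = 189.6
Required area A = P / (eta * G) = 14900.0 / 189.6
A = 78.59 m^2

78.59


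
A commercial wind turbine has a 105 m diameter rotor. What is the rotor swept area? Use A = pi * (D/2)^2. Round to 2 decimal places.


Compute the rotor radius:
  r = D / 2 = 105 / 2 = 52.5 m
Calculate swept area:
  A = pi * r^2 = pi * 52.5^2
  A = 8659.01 m^2

8659.01


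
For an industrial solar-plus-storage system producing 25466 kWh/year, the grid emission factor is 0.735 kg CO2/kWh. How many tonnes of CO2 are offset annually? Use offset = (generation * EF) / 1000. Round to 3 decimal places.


CO2 offset in kg = generation * emission_factor
CO2 offset = 25466 * 0.735 = 18717.51 kg
Convert to tonnes:
  CO2 offset = 18717.51 / 1000 = 18.718 tonnes

18.718


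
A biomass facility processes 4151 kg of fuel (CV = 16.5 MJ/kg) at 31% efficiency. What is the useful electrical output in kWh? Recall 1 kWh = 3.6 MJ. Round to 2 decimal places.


Total energy = mass * CV = 4151 * 16.5 = 68491.5 MJ
Useful energy = total * eta = 68491.5 * 0.31 = 21232.37 MJ
Convert to kWh: 21232.37 / 3.6
Useful energy = 5897.88 kWh

5897.88


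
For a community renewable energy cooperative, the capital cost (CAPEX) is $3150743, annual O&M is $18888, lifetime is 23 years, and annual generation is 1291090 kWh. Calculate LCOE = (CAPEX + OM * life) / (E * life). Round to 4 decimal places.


Total cost = CAPEX + OM * lifetime = 3150743 + 18888 * 23 = 3150743 + 434424 = 3585167
Total generation = annual * lifetime = 1291090 * 23 = 29695070 kWh
LCOE = 3585167 / 29695070
LCOE = 0.1207 $/kWh

0.1207


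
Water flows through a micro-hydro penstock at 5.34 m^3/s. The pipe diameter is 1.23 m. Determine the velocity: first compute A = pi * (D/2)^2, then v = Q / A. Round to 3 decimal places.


Compute pipe cross-sectional area:
  A = pi * (D/2)^2 = pi * (1.23/2)^2 = 1.1882 m^2
Calculate velocity:
  v = Q / A = 5.34 / 1.1882
  v = 4.494 m/s

4.494


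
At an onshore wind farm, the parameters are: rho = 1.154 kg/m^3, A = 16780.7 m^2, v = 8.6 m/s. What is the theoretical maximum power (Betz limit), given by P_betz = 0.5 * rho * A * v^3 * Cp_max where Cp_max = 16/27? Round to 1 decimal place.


The Betz coefficient Cp_max = 16/27 = 0.5926
v^3 = 8.6^3 = 636.056
P_betz = 0.5 * rho * A * v^3 * Cp_max
P_betz = 0.5 * 1.154 * 16780.7 * 636.056 * 0.5926
P_betz = 3649534.4 W

3649534.4


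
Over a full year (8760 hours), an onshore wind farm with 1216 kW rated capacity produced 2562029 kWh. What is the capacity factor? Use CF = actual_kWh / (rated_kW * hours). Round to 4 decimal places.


Capacity factor = actual output / maximum possible output
Maximum possible = rated * hours = 1216 * 8760 = 10652160 kWh
CF = 2562029 / 10652160
CF = 0.2405

0.2405


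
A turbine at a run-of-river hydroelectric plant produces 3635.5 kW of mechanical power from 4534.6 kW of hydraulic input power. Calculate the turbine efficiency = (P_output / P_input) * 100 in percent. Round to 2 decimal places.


Turbine efficiency = (output power / input power) * 100
eta = (3635.5 / 4534.6) * 100
eta = 80.17%

80.17


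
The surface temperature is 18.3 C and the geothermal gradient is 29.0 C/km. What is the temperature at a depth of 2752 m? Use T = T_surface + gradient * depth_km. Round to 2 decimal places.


Convert depth to km: 2752 / 1000 = 2.752 km
Temperature increase = gradient * depth_km = 29.0 * 2.752 = 79.81 C
Temperature at depth = T_surface + delta_T = 18.3 + 79.81
T = 98.11 C

98.11


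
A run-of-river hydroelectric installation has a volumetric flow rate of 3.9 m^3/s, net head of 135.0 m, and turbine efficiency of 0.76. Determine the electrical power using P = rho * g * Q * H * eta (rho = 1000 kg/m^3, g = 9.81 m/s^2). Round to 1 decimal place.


Apply the hydropower formula P = rho * g * Q * H * eta
rho * g = 1000 * 9.81 = 9810.0
P = 9810.0 * 3.9 * 135.0 * 0.76
P = 3925373.4 W

3925373.4


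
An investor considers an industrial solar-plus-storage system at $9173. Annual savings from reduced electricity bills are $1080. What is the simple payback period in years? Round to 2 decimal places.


Simple payback period = initial cost / annual savings
Payback = 9173 / 1080
Payback = 8.49 years

8.49


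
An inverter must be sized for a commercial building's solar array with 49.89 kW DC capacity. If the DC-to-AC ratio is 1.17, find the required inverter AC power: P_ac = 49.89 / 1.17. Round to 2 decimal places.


The inverter AC capacity is determined by the DC/AC ratio.
Given: P_dc = 49.89 kW, DC/AC ratio = 1.17
P_ac = P_dc / ratio = 49.89 / 1.17
P_ac = 42.64 kW

42.64


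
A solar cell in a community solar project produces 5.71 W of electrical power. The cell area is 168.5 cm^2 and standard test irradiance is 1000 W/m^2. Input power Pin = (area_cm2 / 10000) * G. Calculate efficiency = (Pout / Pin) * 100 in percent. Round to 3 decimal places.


First compute the input power:
  Pin = area_cm2 / 10000 * G = 168.5 / 10000 * 1000 = 16.85 W
Then compute efficiency:
  Efficiency = (Pout / Pin) * 100 = (5.71 / 16.85) * 100
  Efficiency = 33.887%

33.887


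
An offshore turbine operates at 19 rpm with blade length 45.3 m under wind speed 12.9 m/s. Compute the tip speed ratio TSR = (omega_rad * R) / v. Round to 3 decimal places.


Convert rotational speed to rad/s:
  omega = 19 * 2 * pi / 60 = 1.9897 rad/s
Compute tip speed:
  v_tip = omega * R = 1.9897 * 45.3 = 90.132 m/s
Tip speed ratio:
  TSR = v_tip / v_wind = 90.132 / 12.9 = 6.987

6.987


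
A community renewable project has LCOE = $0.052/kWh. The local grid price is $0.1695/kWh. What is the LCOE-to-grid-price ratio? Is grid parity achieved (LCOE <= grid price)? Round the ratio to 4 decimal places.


Compare LCOE to grid price:
  LCOE = $0.052/kWh, Grid price = $0.1695/kWh
  Ratio = LCOE / grid_price = 0.052 / 0.1695 = 0.3068
  Grid parity achieved (ratio <= 1)? yes

0.3068


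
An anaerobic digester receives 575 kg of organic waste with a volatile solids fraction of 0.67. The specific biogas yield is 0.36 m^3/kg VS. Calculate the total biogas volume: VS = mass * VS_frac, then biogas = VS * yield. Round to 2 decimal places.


Compute volatile solids:
  VS = mass * VS_fraction = 575 * 0.67 = 385.25 kg
Calculate biogas volume:
  Biogas = VS * specific_yield = 385.25 * 0.36
  Biogas = 138.69 m^3

138.69


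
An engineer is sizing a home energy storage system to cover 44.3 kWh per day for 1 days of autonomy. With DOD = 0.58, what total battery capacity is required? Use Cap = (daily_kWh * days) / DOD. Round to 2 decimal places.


Total energy needed = daily * days = 44.3 * 1 = 44.3 kWh
Account for depth of discharge:
  Cap = total_energy / DOD = 44.3 / 0.58
  Cap = 76.38 kWh

76.38


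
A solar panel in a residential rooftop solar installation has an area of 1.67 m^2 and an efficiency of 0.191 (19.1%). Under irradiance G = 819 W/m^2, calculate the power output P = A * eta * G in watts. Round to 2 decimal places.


Use the solar power formula P = A * eta * G.
Given: A = 1.67 m^2, eta = 0.191, G = 819 W/m^2
P = 1.67 * 0.191 * 819
P = 261.24 W

261.24


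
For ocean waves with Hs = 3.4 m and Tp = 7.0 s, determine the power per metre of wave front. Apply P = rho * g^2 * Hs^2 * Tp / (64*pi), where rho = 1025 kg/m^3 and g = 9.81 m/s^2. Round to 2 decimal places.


Apply wave power formula:
  g^2 = 9.81^2 = 96.2361
  Hs^2 = 3.4^2 = 11.56
  Numerator = rho * g^2 * Hs^2 * Tp = 1025 * 96.2361 * 11.56 * 7.0 = 7982110.84
  Denominator = 64 * pi = 201.0619
  P = 7982110.84 / 201.0619 = 39699.76 W/m

39699.76


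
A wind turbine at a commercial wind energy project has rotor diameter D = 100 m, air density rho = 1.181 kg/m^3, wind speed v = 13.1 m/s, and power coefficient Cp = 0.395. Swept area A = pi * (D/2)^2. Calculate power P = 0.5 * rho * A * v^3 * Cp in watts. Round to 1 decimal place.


Step 1 -- Compute swept area:
  A = pi * (D/2)^2 = pi * (100/2)^2 = 7853.98 m^2
Step 2 -- Apply wind power equation:
  P = 0.5 * rho * A * v^3 * Cp
  v^3 = 13.1^3 = 2248.091
  P = 0.5 * 1.181 * 7853.98 * 2248.091 * 0.395
  P = 4118326.4 W

4118326.4


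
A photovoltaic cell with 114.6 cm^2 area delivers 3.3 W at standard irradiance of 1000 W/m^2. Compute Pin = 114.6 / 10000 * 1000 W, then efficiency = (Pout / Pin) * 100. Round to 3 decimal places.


First compute the input power:
  Pin = area_cm2 / 10000 * G = 114.6 / 10000 * 1000 = 11.46 W
Then compute efficiency:
  Efficiency = (Pout / Pin) * 100 = (3.3 / 11.46) * 100
  Efficiency = 28.796%

28.796


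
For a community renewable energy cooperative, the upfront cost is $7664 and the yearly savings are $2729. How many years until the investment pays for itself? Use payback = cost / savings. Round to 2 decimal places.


Simple payback period = initial cost / annual savings
Payback = 7664 / 2729
Payback = 2.81 years

2.81


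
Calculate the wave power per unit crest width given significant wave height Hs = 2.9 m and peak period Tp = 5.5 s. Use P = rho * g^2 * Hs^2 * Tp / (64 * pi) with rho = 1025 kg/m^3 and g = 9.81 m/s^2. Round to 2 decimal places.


Apply wave power formula:
  g^2 = 9.81^2 = 96.2361
  Hs^2 = 2.9^2 = 8.41
  Numerator = rho * g^2 * Hs^2 * Tp = 1025 * 96.2361 * 8.41 * 5.5 = 4562685.83
  Denominator = 64 * pi = 201.0619
  P = 4562685.83 / 201.0619 = 22692.94 W/m

22692.94


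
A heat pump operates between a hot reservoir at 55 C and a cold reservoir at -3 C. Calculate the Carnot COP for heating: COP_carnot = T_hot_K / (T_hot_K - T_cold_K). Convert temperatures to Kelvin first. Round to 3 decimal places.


Convert to Kelvin:
  T_hot = 55 + 273.15 = 328.15 K
  T_cold = -3 + 273.15 = 270.15 K
Apply Carnot COP formula:
  COP = T_hot_K / (T_hot_K - T_cold_K) = 328.15 / 58.0
  COP = 5.658

5.658


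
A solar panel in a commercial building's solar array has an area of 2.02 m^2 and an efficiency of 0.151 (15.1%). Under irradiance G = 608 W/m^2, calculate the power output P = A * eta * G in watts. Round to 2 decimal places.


Use the solar power formula P = A * eta * G.
Given: A = 2.02 m^2, eta = 0.151, G = 608 W/m^2
P = 2.02 * 0.151 * 608
P = 185.45 W

185.45


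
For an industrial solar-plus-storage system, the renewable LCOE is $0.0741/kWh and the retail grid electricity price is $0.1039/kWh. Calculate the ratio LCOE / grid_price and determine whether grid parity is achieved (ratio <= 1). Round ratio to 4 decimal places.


Compare LCOE to grid price:
  LCOE = $0.0741/kWh, Grid price = $0.1039/kWh
  Ratio = LCOE / grid_price = 0.0741 / 0.1039 = 0.7132
  Grid parity achieved (ratio <= 1)? yes

0.7132


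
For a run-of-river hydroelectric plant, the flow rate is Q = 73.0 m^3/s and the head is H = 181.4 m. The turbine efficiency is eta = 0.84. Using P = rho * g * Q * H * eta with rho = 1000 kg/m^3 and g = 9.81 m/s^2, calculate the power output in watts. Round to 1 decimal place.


Apply the hydropower formula P = rho * g * Q * H * eta
rho * g = 1000 * 9.81 = 9810.0
P = 9810.0 * 73.0 * 181.4 * 0.84
P = 109121024.9 W

109121024.9


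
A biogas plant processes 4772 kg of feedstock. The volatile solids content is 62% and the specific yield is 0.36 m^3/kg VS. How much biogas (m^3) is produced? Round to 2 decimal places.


Compute volatile solids:
  VS = mass * VS_fraction = 4772 * 0.62 = 2958.64 kg
Calculate biogas volume:
  Biogas = VS * specific_yield = 2958.64 * 0.36
  Biogas = 1065.11 m^3

1065.11


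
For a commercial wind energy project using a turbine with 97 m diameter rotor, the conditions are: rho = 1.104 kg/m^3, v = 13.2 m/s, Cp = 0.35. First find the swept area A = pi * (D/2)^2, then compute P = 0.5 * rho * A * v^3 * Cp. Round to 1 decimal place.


Step 1 -- Compute swept area:
  A = pi * (D/2)^2 = pi * (97/2)^2 = 7389.81 m^2
Step 2 -- Apply wind power equation:
  P = 0.5 * rho * A * v^3 * Cp
  v^3 = 13.2^3 = 2299.968
  P = 0.5 * 1.104 * 7389.81 * 2299.968 * 0.35
  P = 3283690.9 W

3283690.9


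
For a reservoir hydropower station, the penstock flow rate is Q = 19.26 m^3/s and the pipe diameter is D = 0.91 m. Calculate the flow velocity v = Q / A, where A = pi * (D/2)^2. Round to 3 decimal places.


Compute pipe cross-sectional area:
  A = pi * (D/2)^2 = pi * (0.91/2)^2 = 0.6504 m^2
Calculate velocity:
  v = Q / A = 19.26 / 0.6504
  v = 29.613 m/s

29.613


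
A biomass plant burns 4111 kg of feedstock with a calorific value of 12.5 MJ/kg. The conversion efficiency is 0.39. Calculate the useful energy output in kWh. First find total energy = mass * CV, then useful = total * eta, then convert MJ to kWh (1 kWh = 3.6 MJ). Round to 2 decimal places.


Total energy = mass * CV = 4111 * 12.5 = 51387.5 MJ
Useful energy = total * eta = 51387.5 * 0.39 = 20041.13 MJ
Convert to kWh: 20041.13 / 3.6
Useful energy = 5566.98 kWh

5566.98


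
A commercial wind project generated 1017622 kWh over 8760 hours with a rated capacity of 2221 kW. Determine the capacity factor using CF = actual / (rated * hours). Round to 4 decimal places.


Capacity factor = actual output / maximum possible output
Maximum possible = rated * hours = 2221 * 8760 = 19455960 kWh
CF = 1017622 / 19455960
CF = 0.0523

0.0523


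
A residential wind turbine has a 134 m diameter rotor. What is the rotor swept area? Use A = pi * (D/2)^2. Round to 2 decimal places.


Compute the rotor radius:
  r = D / 2 = 134 / 2 = 67.0 m
Calculate swept area:
  A = pi * r^2 = pi * 67.0^2
  A = 14102.61 m^2

14102.61


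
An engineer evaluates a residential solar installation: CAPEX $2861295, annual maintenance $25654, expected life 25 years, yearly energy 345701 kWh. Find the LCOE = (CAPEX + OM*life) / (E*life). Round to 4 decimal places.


Total cost = CAPEX + OM * lifetime = 2861295 + 25654 * 25 = 2861295 + 641350 = 3502645
Total generation = annual * lifetime = 345701 * 25 = 8642525 kWh
LCOE = 3502645 / 8642525
LCOE = 0.4053 $/kWh

0.4053


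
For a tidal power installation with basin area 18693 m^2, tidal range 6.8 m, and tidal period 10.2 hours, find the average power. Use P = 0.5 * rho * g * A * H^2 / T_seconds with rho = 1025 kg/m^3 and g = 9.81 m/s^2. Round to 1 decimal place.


Convert period to seconds: T = 10.2 * 3600 = 36720.0 s
H^2 = 6.8^2 = 46.24
P = 0.5 * rho * g * A * H^2 / T
P = 0.5 * 1025 * 9.81 * 18693 * 46.24 / 36720.0
P = 118346.9 W

118346.9


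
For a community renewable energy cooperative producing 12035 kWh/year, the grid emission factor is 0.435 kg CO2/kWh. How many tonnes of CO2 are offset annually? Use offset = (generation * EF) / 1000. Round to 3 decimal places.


CO2 offset in kg = generation * emission_factor
CO2 offset = 12035 * 0.435 = 5235.23 kg
Convert to tonnes:
  CO2 offset = 5235.23 / 1000 = 5.235 tonnes

5.235


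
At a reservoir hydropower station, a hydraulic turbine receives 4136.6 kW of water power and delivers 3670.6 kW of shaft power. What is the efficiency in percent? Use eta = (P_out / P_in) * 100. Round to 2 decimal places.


Turbine efficiency = (output power / input power) * 100
eta = (3670.6 / 4136.6) * 100
eta = 88.73%

88.73


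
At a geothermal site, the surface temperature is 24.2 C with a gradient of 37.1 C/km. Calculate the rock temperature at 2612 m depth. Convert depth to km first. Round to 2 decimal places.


Convert depth to km: 2612 / 1000 = 2.612 km
Temperature increase = gradient * depth_km = 37.1 * 2.612 = 96.91 C
Temperature at depth = T_surface + delta_T = 24.2 + 96.91
T = 121.11 C

121.11


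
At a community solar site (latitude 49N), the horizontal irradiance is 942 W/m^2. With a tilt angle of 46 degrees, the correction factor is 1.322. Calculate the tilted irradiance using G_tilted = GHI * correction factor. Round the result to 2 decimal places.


Identify the given values:
  GHI = 942 W/m^2, tilt correction factor = 1.322
Apply the formula G_tilted = GHI * factor:
  G_tilted = 942 * 1.322
  G_tilted = 1245.32 W/m^2

1245.32


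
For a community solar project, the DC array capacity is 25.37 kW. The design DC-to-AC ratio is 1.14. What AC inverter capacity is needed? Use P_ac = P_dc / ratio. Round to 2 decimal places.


The inverter AC capacity is determined by the DC/AC ratio.
Given: P_dc = 25.37 kW, DC/AC ratio = 1.14
P_ac = P_dc / ratio = 25.37 / 1.14
P_ac = 22.25 kW

22.25


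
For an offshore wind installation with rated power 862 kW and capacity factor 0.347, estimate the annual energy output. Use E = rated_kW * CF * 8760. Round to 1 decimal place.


Annual energy = rated_kW * capacity_factor * hours_per_year
Given: P_rated = 862 kW, CF = 0.347, hours = 8760
E = 862 * 0.347 * 8760
E = 2620238.6 kWh

2620238.6


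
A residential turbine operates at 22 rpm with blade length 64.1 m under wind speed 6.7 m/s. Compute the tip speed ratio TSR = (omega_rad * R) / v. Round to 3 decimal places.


Convert rotational speed to rad/s:
  omega = 22 * 2 * pi / 60 = 2.3038 rad/s
Compute tip speed:
  v_tip = omega * R = 2.3038 * 64.1 = 147.676 m/s
Tip speed ratio:
  TSR = v_tip / v_wind = 147.676 / 6.7 = 22.041

22.041


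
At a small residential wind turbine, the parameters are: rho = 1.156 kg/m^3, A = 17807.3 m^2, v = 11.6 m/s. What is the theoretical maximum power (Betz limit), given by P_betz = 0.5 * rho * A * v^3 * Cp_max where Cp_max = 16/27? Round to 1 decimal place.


The Betz coefficient Cp_max = 16/27 = 0.5926
v^3 = 11.6^3 = 1560.896
P_betz = 0.5 * rho * A * v^3 * Cp_max
P_betz = 0.5 * 1.156 * 17807.3 * 1560.896 * 0.5926
P_betz = 9520419.8 W

9520419.8


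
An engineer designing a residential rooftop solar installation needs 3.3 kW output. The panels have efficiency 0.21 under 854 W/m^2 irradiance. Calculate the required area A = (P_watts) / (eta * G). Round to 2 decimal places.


Convert target power to watts: P = 3.3 * 1000 = 3300.0 W
Compute denominator: eta * G = 0.21 * 854 = 179.34
Required area A = P / (eta * G) = 3300.0 / 179.34
A = 18.40 m^2

18.40


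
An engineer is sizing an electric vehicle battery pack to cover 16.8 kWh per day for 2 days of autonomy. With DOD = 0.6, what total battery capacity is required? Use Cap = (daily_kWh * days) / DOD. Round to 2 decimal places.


Total energy needed = daily * days = 16.8 * 2 = 33.6 kWh
Account for depth of discharge:
  Cap = total_energy / DOD = 33.6 / 0.6
  Cap = 56.00 kWh

56.00


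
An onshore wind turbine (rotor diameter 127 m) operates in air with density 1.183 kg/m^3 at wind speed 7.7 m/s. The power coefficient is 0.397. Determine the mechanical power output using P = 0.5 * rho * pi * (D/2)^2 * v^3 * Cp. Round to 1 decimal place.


Step 1 -- Compute swept area:
  A = pi * (D/2)^2 = pi * (127/2)^2 = 12667.69 m^2
Step 2 -- Apply wind power equation:
  P = 0.5 * rho * A * v^3 * Cp
  v^3 = 7.7^3 = 456.533
  P = 0.5 * 1.183 * 12667.69 * 456.533 * 0.397
  P = 1358046.9 W

1358046.9


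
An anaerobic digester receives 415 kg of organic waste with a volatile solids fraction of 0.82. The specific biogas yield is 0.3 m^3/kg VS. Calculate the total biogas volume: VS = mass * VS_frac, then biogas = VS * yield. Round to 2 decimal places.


Compute volatile solids:
  VS = mass * VS_fraction = 415 * 0.82 = 340.3 kg
Calculate biogas volume:
  Biogas = VS * specific_yield = 340.3 * 0.3
  Biogas = 102.09 m^3

102.09


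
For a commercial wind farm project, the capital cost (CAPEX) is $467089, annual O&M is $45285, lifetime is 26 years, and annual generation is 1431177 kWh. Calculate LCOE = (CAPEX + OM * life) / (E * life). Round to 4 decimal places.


Total cost = CAPEX + OM * lifetime = 467089 + 45285 * 26 = 467089 + 1177410 = 1644499
Total generation = annual * lifetime = 1431177 * 26 = 37210602 kWh
LCOE = 1644499 / 37210602
LCOE = 0.0442 $/kWh

0.0442


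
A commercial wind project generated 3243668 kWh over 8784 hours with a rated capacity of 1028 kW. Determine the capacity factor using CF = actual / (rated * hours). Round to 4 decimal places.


Capacity factor = actual output / maximum possible output
Maximum possible = rated * hours = 1028 * 8784 = 9029952 kWh
CF = 3243668 / 9029952
CF = 0.3592

0.3592


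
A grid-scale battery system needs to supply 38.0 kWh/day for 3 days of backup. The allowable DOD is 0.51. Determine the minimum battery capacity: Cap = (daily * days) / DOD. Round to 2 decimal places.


Total energy needed = daily * days = 38.0 * 3 = 114.0 kWh
Account for depth of discharge:
  Cap = total_energy / DOD = 114.0 / 0.51
  Cap = 223.53 kWh

223.53


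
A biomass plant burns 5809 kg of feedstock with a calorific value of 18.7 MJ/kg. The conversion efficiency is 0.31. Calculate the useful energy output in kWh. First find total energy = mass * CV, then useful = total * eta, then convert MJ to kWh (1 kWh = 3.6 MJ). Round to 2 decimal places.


Total energy = mass * CV = 5809 * 18.7 = 108628.3 MJ
Useful energy = total * eta = 108628.3 * 0.31 = 33674.77 MJ
Convert to kWh: 33674.77 / 3.6
Useful energy = 9354.10 kWh

9354.10


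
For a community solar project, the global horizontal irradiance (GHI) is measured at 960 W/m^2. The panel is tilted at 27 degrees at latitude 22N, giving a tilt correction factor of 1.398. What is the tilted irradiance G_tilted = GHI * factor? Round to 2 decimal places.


Identify the given values:
  GHI = 960 W/m^2, tilt correction factor = 1.398
Apply the formula G_tilted = GHI * factor:
  G_tilted = 960 * 1.398
  G_tilted = 1342.08 W/m^2

1342.08


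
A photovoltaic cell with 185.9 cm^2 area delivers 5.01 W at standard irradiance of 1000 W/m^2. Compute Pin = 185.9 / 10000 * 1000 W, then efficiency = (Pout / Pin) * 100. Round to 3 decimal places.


First compute the input power:
  Pin = area_cm2 / 10000 * G = 185.9 / 10000 * 1000 = 18.59 W
Then compute efficiency:
  Efficiency = (Pout / Pin) * 100 = (5.01 / 18.59) * 100
  Efficiency = 26.950%

26.950


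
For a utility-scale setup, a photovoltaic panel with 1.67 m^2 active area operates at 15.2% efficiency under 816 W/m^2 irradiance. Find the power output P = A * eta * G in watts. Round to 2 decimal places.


Use the solar power formula P = A * eta * G.
Given: A = 1.67 m^2, eta = 0.152, G = 816 W/m^2
P = 1.67 * 0.152 * 816
P = 207.13 W

207.13


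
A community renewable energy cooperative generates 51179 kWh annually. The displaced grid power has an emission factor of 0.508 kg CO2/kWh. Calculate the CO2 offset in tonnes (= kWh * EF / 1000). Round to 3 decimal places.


CO2 offset in kg = generation * emission_factor
CO2 offset = 51179 * 0.508 = 25998.93 kg
Convert to tonnes:
  CO2 offset = 25998.93 / 1000 = 25.999 tonnes

25.999


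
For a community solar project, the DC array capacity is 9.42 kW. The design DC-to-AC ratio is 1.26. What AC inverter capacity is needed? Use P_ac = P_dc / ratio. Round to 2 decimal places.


The inverter AC capacity is determined by the DC/AC ratio.
Given: P_dc = 9.42 kW, DC/AC ratio = 1.26
P_ac = P_dc / ratio = 9.42 / 1.26
P_ac = 7.48 kW

7.48


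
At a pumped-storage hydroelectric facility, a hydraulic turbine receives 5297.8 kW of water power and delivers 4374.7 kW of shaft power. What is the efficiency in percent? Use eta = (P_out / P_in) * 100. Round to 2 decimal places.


Turbine efficiency = (output power / input power) * 100
eta = (4374.7 / 5297.8) * 100
eta = 82.58%

82.58


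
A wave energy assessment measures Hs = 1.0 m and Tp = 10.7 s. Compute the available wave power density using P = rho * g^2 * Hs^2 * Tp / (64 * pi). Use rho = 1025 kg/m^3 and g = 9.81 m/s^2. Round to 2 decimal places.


Apply wave power formula:
  g^2 = 9.81^2 = 96.2361
  Hs^2 = 1.0^2 = 1.0
  Numerator = rho * g^2 * Hs^2 * Tp = 1025 * 96.2361 * 1.0 * 10.7 = 1055469.43
  Denominator = 64 * pi = 201.0619
  P = 1055469.43 / 201.0619 = 5249.47 W/m

5249.47


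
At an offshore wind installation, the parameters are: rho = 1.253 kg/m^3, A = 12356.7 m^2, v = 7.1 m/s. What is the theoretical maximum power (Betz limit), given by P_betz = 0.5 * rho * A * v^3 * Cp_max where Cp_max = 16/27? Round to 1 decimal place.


The Betz coefficient Cp_max = 16/27 = 0.5926
v^3 = 7.1^3 = 357.911
P_betz = 0.5 * rho * A * v^3 * Cp_max
P_betz = 0.5 * 1.253 * 12356.7 * 357.911 * 0.5926
P_betz = 1641930.8 W

1641930.8


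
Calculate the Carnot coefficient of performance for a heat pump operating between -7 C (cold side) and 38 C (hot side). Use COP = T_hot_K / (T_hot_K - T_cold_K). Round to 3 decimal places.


Convert to Kelvin:
  T_hot = 38 + 273.15 = 311.15 K
  T_cold = -7 + 273.15 = 266.15 K
Apply Carnot COP formula:
  COP = T_hot_K / (T_hot_K - T_cold_K) = 311.15 / 45.0
  COP = 6.914

6.914


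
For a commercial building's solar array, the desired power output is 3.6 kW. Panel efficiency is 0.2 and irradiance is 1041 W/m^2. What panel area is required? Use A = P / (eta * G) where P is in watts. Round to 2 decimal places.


Convert target power to watts: P = 3.6 * 1000 = 3600.0 W
Compute denominator: eta * G = 0.2 * 1041 = 208.2
Required area A = P / (eta * G) = 3600.0 / 208.2
A = 17.29 m^2

17.29


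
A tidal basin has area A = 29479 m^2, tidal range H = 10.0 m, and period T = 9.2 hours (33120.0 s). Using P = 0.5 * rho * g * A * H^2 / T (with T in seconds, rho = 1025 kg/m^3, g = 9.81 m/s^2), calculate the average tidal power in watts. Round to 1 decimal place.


Convert period to seconds: T = 9.2 * 3600 = 33120.0 s
H^2 = 10.0^2 = 100.0
P = 0.5 * rho * g * A * H^2 / T
P = 0.5 * 1025 * 9.81 * 29479 * 100.0 / 33120.0
P = 447492.0 W

447492.0


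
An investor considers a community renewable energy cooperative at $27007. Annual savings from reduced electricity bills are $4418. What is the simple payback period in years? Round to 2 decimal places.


Simple payback period = initial cost / annual savings
Payback = 27007 / 4418
Payback = 6.11 years

6.11


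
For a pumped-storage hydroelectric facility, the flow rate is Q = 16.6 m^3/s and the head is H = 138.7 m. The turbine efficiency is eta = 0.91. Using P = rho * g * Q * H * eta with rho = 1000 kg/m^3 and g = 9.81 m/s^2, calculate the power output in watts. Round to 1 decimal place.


Apply the hydropower formula P = rho * g * Q * H * eta
rho * g = 1000 * 9.81 = 9810.0
P = 9810.0 * 16.6 * 138.7 * 0.91
P = 20553933.6 W

20553933.6


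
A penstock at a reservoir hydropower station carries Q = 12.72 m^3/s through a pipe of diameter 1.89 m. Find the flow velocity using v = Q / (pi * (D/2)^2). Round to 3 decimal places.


Compute pipe cross-sectional area:
  A = pi * (D/2)^2 = pi * (1.89/2)^2 = 2.8055 m^2
Calculate velocity:
  v = Q / A = 12.72 / 2.8055
  v = 4.534 m/s

4.534


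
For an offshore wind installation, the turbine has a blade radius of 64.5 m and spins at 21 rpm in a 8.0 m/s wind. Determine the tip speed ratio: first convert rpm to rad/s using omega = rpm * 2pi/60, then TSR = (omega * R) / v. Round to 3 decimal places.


Convert rotational speed to rad/s:
  omega = 21 * 2 * pi / 60 = 2.1991 rad/s
Compute tip speed:
  v_tip = omega * R = 2.1991 * 64.5 = 141.843 m/s
Tip speed ratio:
  TSR = v_tip / v_wind = 141.843 / 8.0 = 17.730

17.730


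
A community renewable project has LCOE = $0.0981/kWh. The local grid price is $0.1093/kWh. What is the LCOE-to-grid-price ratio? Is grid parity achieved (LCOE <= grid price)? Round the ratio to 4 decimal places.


Compare LCOE to grid price:
  LCOE = $0.0981/kWh, Grid price = $0.1093/kWh
  Ratio = LCOE / grid_price = 0.0981 / 0.1093 = 0.8975
  Grid parity achieved (ratio <= 1)? yes

0.8975


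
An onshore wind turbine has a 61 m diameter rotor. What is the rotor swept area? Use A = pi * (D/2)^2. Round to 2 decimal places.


Compute the rotor radius:
  r = D / 2 = 61 / 2 = 30.5 m
Calculate swept area:
  A = pi * r^2 = pi * 30.5^2
  A = 2922.47 m^2

2922.47


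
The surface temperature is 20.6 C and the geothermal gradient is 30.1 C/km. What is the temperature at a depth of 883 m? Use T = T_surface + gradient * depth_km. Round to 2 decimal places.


Convert depth to km: 883 / 1000 = 0.883 km
Temperature increase = gradient * depth_km = 30.1 * 0.883 = 26.58 C
Temperature at depth = T_surface + delta_T = 20.6 + 26.58
T = 47.18 C

47.18


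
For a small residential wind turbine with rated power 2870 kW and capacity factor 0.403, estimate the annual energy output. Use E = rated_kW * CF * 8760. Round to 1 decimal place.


Annual energy = rated_kW * capacity_factor * hours_per_year
Given: P_rated = 2870 kW, CF = 0.403, hours = 8760
E = 2870 * 0.403 * 8760
E = 10131903.6 kWh

10131903.6


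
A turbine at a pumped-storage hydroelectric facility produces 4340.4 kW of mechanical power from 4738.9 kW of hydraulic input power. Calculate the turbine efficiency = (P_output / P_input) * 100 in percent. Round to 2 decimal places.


Turbine efficiency = (output power / input power) * 100
eta = (4340.4 / 4738.9) * 100
eta = 91.59%

91.59


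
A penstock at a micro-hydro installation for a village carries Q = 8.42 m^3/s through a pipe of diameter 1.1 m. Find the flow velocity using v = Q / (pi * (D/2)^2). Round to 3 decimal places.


Compute pipe cross-sectional area:
  A = pi * (D/2)^2 = pi * (1.1/2)^2 = 0.9503 m^2
Calculate velocity:
  v = Q / A = 8.42 / 0.9503
  v = 8.860 m/s

8.860


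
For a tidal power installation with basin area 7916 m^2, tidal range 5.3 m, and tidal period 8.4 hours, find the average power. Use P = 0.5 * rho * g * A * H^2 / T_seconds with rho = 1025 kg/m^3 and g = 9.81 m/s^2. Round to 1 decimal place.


Convert period to seconds: T = 8.4 * 3600 = 30240.0 s
H^2 = 5.3^2 = 28.09
P = 0.5 * rho * g * A * H^2 / T
P = 0.5 * 1025 * 9.81 * 7916 * 28.09 / 30240.0
P = 36969.1 W

36969.1


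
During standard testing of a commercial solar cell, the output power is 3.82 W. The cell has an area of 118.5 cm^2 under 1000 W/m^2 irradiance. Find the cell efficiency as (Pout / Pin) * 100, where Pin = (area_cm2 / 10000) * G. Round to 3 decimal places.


First compute the input power:
  Pin = area_cm2 / 10000 * G = 118.5 / 10000 * 1000 = 11.85 W
Then compute efficiency:
  Efficiency = (Pout / Pin) * 100 = (3.82 / 11.85) * 100
  Efficiency = 32.236%

32.236


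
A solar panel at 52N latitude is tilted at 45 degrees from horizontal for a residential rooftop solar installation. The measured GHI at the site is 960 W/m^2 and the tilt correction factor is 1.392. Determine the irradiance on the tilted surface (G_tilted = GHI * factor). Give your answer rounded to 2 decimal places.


Identify the given values:
  GHI = 960 W/m^2, tilt correction factor = 1.392
Apply the formula G_tilted = GHI * factor:
  G_tilted = 960 * 1.392
  G_tilted = 1336.32 W/m^2

1336.32


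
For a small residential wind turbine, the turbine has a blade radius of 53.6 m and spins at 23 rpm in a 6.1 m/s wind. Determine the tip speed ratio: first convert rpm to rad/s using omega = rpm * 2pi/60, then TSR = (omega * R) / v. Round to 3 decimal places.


Convert rotational speed to rad/s:
  omega = 23 * 2 * pi / 60 = 2.4086 rad/s
Compute tip speed:
  v_tip = omega * R = 2.4086 * 53.6 = 129.099 m/s
Tip speed ratio:
  TSR = v_tip / v_wind = 129.099 / 6.1 = 21.164

21.164


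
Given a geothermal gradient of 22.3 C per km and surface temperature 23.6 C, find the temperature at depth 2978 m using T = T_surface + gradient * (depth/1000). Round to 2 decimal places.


Convert depth to km: 2978 / 1000 = 2.978 km
Temperature increase = gradient * depth_km = 22.3 * 2.978 = 66.41 C
Temperature at depth = T_surface + delta_T = 23.6 + 66.41
T = 90.01 C

90.01


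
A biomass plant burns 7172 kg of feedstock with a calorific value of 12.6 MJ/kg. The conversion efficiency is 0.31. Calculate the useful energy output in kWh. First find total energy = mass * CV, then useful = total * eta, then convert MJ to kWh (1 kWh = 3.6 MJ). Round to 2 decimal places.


Total energy = mass * CV = 7172 * 12.6 = 90367.2 MJ
Useful energy = total * eta = 90367.2 * 0.31 = 28013.83 MJ
Convert to kWh: 28013.83 / 3.6
Useful energy = 7781.62 kWh

7781.62


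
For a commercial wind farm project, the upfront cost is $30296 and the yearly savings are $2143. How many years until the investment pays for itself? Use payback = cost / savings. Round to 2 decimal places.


Simple payback period = initial cost / annual savings
Payback = 30296 / 2143
Payback = 14.14 years

14.14


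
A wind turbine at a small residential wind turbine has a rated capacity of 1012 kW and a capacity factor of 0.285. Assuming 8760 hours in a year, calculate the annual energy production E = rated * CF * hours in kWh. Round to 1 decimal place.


Annual energy = rated_kW * capacity_factor * hours_per_year
Given: P_rated = 1012 kW, CF = 0.285, hours = 8760
E = 1012 * 0.285 * 8760
E = 2526559.2 kWh

2526559.2


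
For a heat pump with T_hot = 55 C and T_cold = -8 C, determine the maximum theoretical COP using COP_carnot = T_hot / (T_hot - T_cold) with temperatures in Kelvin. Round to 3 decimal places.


Convert to Kelvin:
  T_hot = 55 + 273.15 = 328.15 K
  T_cold = -8 + 273.15 = 265.15 K
Apply Carnot COP formula:
  COP = T_hot_K / (T_hot_K - T_cold_K) = 328.15 / 63.0
  COP = 5.209

5.209


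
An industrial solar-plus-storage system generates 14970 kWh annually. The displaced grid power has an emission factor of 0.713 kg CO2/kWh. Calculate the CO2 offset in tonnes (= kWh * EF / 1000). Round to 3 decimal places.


CO2 offset in kg = generation * emission_factor
CO2 offset = 14970 * 0.713 = 10673.61 kg
Convert to tonnes:
  CO2 offset = 10673.61 / 1000 = 10.674 tonnes

10.674


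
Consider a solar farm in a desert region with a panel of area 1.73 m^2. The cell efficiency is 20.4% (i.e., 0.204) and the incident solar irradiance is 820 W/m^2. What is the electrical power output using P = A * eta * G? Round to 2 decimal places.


Use the solar power formula P = A * eta * G.
Given: A = 1.73 m^2, eta = 0.204, G = 820 W/m^2
P = 1.73 * 0.204 * 820
P = 289.39 W

289.39


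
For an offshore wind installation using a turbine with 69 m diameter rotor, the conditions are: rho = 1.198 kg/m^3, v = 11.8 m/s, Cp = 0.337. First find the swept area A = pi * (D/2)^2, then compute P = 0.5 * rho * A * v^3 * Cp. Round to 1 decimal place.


Step 1 -- Compute swept area:
  A = pi * (D/2)^2 = pi * (69/2)^2 = 3739.28 m^2
Step 2 -- Apply wind power equation:
  P = 0.5 * rho * A * v^3 * Cp
  v^3 = 11.8^3 = 1643.032
  P = 0.5 * 1.198 * 3739.28 * 1643.032 * 0.337
  P = 1240197.4 W

1240197.4


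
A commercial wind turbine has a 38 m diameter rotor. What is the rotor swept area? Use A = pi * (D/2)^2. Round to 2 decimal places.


Compute the rotor radius:
  r = D / 2 = 38 / 2 = 19.0 m
Calculate swept area:
  A = pi * r^2 = pi * 19.0^2
  A = 1134.11 m^2

1134.11


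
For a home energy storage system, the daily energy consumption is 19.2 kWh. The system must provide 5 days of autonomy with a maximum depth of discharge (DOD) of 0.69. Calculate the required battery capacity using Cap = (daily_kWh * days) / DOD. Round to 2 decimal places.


Total energy needed = daily * days = 19.2 * 5 = 96.0 kWh
Account for depth of discharge:
  Cap = total_energy / DOD = 96.0 / 0.69
  Cap = 139.13 kWh

139.13


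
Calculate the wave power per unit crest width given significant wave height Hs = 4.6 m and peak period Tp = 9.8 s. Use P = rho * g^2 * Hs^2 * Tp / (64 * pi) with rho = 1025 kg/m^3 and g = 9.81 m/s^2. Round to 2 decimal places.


Apply wave power formula:
  g^2 = 9.81^2 = 96.2361
  Hs^2 = 4.6^2 = 21.16
  Numerator = rho * g^2 * Hs^2 * Tp = 1025 * 96.2361 * 21.16 * 9.8 = 20455194.77
  Denominator = 64 * pi = 201.0619
  P = 20455194.77 / 201.0619 = 101735.79 W/m

101735.79


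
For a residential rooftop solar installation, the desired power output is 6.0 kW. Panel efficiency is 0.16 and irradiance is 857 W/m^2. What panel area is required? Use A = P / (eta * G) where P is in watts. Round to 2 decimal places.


Convert target power to watts: P = 6.0 * 1000 = 6000.0 W
Compute denominator: eta * G = 0.16 * 857 = 137.12
Required area A = P / (eta * G) = 6000.0 / 137.12
A = 43.76 m^2

43.76


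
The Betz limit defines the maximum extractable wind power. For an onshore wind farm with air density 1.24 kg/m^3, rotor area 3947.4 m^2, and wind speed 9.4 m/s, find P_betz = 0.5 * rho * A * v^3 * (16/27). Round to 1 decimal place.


The Betz coefficient Cp_max = 16/27 = 0.5926
v^3 = 9.4^3 = 830.584
P_betz = 0.5 * rho * A * v^3 * Cp_max
P_betz = 0.5 * 1.24 * 3947.4 * 830.584 * 0.5926
P_betz = 1204599.3 W

1204599.3


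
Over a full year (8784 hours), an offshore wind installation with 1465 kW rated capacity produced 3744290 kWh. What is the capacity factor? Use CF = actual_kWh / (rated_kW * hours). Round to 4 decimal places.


Capacity factor = actual output / maximum possible output
Maximum possible = rated * hours = 1465 * 8784 = 12868560 kWh
CF = 3744290 / 12868560
CF = 0.2910

0.2910
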